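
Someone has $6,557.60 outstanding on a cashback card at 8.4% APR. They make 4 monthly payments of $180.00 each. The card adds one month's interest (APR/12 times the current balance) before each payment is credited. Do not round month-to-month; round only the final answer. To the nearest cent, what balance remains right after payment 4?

Monthly rate r = 8.4%/12 = 0.7% = 0.007.
Each month: B ← B·(1+r) − $180.00.
Month 1: interest $45.90; balance after payment $6,423.50.
Month 2: interest $44.96; balance after payment $6,288.47.
Month 3: interest $44.02; balance after payment $6,152.49.
Month 4: interest $43.07; balance after payment $6,015.55.

$6,015.55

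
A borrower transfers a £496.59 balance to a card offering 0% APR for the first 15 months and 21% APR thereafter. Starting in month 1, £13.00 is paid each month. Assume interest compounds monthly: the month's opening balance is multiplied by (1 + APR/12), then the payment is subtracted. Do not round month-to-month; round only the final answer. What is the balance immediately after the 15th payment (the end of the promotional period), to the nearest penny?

£301.59

Promo months 1–15 at r₀ = 0%/12 = 0; months 16+ at r₁ = 21%/12 = 0.0175.
After month 15 (no interest yet): B = £496.59 − 15·£13.00 = £301.59.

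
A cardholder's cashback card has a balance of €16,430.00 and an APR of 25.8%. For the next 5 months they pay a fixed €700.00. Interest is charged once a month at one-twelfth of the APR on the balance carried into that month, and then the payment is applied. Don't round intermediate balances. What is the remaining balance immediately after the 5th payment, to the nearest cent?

Monthly rate r = 25.8%/12 = 2.15% = 0.0215.
Each month: B ← B·(1+r) − €700.00.
Month 1: interest €353.25; balance after payment €16,083.24.
Month 2: interest €345.79; balance after payment €15,729.03.
Month 3: interest €338.17; balance after payment €15,367.21.
Month 4: interest €330.39; balance after payment €14,997.60.
Month 5: interest €322.45; balance after payment €14,620.05.

€14,620.05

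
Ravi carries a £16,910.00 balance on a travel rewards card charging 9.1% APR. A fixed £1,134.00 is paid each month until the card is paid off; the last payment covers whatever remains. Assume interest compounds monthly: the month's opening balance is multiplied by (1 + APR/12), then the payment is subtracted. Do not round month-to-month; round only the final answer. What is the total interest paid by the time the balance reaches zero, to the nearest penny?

£1,103.30

Monthly rate r = 9.1%/12 = 0.758333% = 0.00758333.
Payoff takes n = ⌈−ln(1 − rB₀/P)/ln(1+r)⌉ = ⌈15.884⌉ = 16 payments; the last is £1,003.30.
Total paid = 15·£1,134.00 + £1,003.30 = £18,013.30.
Total interest = total paid − principal = £18,013.30 − £16,910.00 = £1,103.30.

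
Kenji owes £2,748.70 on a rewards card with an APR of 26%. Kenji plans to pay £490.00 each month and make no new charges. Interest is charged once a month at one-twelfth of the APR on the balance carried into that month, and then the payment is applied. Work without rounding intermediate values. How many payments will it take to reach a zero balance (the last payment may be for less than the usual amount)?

7 months

Monthly rate r = 26%/12 = 2.16667% = 0.0216667.
Recurrence: B ← B·(1+r) − £490.00.
Month 1: interest £59.56; balance after payment £2,318.26.
Month 2: interest £50.23; balance after payment £1,878.48.
Closed form: n = −ln(1 − rB₀/P)/ln(1+r) = −ln(0.87846)/ln(1.02167) ≈ 6.045, so the balance reaches zero during payment 7.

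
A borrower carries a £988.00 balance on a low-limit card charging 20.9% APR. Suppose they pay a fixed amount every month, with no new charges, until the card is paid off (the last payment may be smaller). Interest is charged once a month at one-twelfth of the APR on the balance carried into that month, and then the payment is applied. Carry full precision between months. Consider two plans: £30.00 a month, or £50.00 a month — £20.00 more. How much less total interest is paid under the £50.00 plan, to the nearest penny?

Monthly rate r = 20.9%/12 = 1.74167% = 0.0174167.
At £30.00/mo: n = ⌈−ln(1 − rB₀/P)/ln(1+r)⌉ = 50 payments (last £10.97); total interest = total paid − £988.00 = £492.97.
At £50.00/mo: 25 payments (last £21.61); total interest £233.61.
Interest saved = £492.97 − £233.61 = £259.36.

£259.36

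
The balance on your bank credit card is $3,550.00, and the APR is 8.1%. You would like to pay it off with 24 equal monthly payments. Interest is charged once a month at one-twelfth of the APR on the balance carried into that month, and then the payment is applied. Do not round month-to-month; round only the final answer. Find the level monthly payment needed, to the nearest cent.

$160.72

Monthly rate r = 8.1%/12 = 0.675% = 0.00675.
Level-payment amortization: P = B₀·r / (1 − (1+r)^(−n)) = 3550.00·0.00675 / (1 − 1.00675^(−24)).
Denominator 1 − (1+r)^(−24) = 0.149095773.
P = 23.9625 / 0.149095773 ≈ 160.72.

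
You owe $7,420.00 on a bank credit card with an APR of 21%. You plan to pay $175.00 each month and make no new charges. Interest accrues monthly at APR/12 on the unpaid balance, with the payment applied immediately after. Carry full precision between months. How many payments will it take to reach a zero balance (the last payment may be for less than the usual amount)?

79 payments

Monthly rate r = 21%/12 = 1.75% = 0.0175.
Recurrence: B ← B·(1+r) − $175.00.
Month 1: interest $129.85; balance after payment $7,374.85.
Month 2: interest $129.06; balance after payment $7,328.91.
Closed form: n = −ln(1 − rB₀/P)/ln(1+r) = −ln(0.258)/ln(1.0175) ≈ 78.092, so the balance reaches zero during payment 79.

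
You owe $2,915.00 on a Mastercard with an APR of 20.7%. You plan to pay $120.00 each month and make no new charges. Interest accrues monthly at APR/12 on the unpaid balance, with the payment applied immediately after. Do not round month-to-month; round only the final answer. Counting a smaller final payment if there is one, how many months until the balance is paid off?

32 payments

Monthly rate r = 20.7%/12 = 1.725% = 0.01725.
Recurrence: B ← B·(1+r) − $120.00.
Month 1: interest $50.28; balance after payment $2,845.28.
Month 2: interest $49.08; balance after payment $2,774.36.
Closed form: n = −ln(1 − rB₀/P)/ln(1+r) = −ln(0.58097)/ln(1.01725) ≈ 31.752, so the balance reaches zero during payment 32.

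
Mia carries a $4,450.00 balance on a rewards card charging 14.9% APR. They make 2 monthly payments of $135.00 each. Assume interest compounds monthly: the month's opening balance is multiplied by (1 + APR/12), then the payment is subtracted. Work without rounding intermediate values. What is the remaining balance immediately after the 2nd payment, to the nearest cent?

Monthly rate r = 14.9%/12 = 1.24167% = 0.0124167.
Each month: B ← B·(1+r) − $135.00.
Month 1: interest $55.25; balance after payment $4,370.25.
Month 2: interest $54.26; balance after payment $4,289.52.

$4,289.52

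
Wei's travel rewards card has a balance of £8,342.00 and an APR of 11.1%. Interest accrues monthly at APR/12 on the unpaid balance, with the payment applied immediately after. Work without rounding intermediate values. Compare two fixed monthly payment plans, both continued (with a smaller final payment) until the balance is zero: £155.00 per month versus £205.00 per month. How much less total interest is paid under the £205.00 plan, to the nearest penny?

Monthly rate r = 11.1%/12 = 0.925% = 0.00925.
At £155.00/mo: n = ⌈−ln(1 − rB₀/P)/ln(1+r)⌉ = 75 payments (last £125.71); total interest = total paid − £8,342.00 = £3,253.71.
At £205.00/mo: 52 payments (last £59.78); total interest £2,172.78.
Interest saved = £3,253.71 − £2,172.78 = £1,080.93.

£1,080.93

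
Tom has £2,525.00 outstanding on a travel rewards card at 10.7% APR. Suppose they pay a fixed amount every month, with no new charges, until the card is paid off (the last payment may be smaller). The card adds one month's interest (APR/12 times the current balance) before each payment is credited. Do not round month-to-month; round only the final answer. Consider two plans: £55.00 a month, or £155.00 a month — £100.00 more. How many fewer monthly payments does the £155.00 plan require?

42 fewer payments

Monthly rate r = 10.7%/12 = 0.891667% = 0.00891667.
At £55.00/mo: n = ⌈−ln(1 − rB₀/P)/ln(1+r)⌉ = 60 payments (last £17.34); total interest = total paid − £2,525.00 = £737.34.
At £155.00/mo: 18 payments (last £105.63); total interest £215.63.
Payments saved = 60 − 18 = 42.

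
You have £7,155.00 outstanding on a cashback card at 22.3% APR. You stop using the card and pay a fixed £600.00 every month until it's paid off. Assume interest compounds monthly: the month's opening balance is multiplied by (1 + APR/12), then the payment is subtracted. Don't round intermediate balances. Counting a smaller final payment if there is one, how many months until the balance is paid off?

14 payments

Monthly rate r = 22.3%/12 = 1.85833% = 0.0185833.
Recurrence: B ← B·(1+r) − £600.00.
Month 1: interest £132.96; balance after payment £6,687.96.
Month 2: interest £124.28; balance after payment £6,212.25.
Closed form: n = −ln(1 − rB₀/P)/ln(1+r) = −ln(0.77839)/ln(1.01858) ≈ 13.606, so the balance reaches zero during payment 14.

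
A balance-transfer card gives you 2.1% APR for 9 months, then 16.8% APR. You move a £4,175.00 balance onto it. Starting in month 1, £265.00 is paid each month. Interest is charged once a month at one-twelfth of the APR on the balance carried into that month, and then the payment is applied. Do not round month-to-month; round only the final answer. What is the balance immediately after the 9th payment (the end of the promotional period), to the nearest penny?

Promo months 1–9 at r₀ = 2.1%/12 = 0.00175; months 10+ at r₁ = 16.8%/12 = 0.014.
After month 9: iterate B ← B·(1+r₀) − £265.00 for 9 months → £1,839.46.

£1,839.46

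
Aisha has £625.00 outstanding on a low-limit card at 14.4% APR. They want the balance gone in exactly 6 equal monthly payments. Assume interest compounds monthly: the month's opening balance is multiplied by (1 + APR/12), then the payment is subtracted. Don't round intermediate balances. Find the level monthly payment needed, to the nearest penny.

Monthly rate r = 14.4%/12 = 1.2% = 0.012.
Level-payment amortization: P = B₀·r / (1 − (1+r)^(−n)) = 625.00·0.012 / (1 − 1.012^(−6)).
Denominator 1 − (1+r)^(−6) = 0.0690702166.
P = 7.5 / 0.0690702166 ≈ 108.59.

£108.59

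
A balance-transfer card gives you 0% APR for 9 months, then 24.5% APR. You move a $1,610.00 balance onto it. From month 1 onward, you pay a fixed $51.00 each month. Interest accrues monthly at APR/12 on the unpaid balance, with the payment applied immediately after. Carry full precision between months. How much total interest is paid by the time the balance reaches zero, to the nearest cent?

$407.62

Promo months 1–9 at r₀ = 0%/12 = 0; months 10+ at r₁ = 24.5%/12 = 0.0204167.
After month 9 (no interest yet): B = $1,610.00 − 9·$51.00 = $1,151.00.
Then at r₁ with $51.00/mo: n₂ = −ln(1 − r₁·B/P)/ln(1+r₁) ≈ 30.56 → 31 more payments.
Total paid = 39·$51.00 + $28.62 = $2,017.62; interest = $2,017.62 − $1,610.00 = $407.62.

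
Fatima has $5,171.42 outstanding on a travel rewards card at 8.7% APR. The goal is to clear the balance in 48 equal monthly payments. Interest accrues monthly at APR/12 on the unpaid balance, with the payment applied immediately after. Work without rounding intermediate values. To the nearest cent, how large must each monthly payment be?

$127.96

Monthly rate r = 8.7%/12 = 0.725% = 0.00725.
Level-payment amortization: P = B₀·r / (1 − (1+r)^(−n)) = 5171.42·0.00725 / (1 − 1.00725^(−48)).
Denominator 1 − (1+r)^(−48) = 0.293014105.
P = 37.4928 / 0.293014105 ≈ 127.96.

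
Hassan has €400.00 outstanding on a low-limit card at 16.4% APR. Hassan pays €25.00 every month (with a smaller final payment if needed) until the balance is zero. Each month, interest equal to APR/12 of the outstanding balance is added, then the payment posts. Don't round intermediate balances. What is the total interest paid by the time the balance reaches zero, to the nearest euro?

€54

Monthly rate r = 16.4%/12 = 1.36667% = 0.0136667.
Payoff takes n = ⌈−ln(1 − rB₀/P)/ln(1+r)⌉ = ⌈18.178⌉ = 19 payments; the last is €4.48.
Total paid = 18·€25.00 + €4.48 = €454.48.
Total interest = total paid − principal = €454.48 − €400.00 = €54.48.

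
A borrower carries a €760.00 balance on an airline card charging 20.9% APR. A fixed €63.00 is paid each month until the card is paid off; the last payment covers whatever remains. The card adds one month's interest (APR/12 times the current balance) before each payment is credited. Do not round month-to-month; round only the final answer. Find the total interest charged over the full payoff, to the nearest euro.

Monthly rate r = 20.9%/12 = 1.74167% = 0.0174167.
Payoff takes n = ⌈−ln(1 − rB₀/P)/ln(1+r)⌉ = ⌈13.660⌉ = 14 payments; the last is €41.68.
Total paid = 13·€63.00 + €41.68 = €860.68.
Total interest = total paid − principal = €860.68 − €760.00 = €100.68.

€101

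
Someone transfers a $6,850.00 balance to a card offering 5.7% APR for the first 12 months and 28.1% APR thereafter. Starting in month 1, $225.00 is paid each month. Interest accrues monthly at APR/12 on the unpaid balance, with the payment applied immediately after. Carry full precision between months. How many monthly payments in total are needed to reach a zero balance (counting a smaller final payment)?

Promo months 1–12 at r₀ = 5.7%/12 = 0.00475; months 13+ at r₁ = 28.1%/12 = 0.0234167.
After month 12: iterate B ← B·(1+r₀) − $225.00 for 12 months → $4,479.15.
Then at r₁ with $225.00/mo: n₂ = −ln(1 − r₁·B/P)/ln(1+r₁) ≈ 27.12 → 28 more payments.

40 months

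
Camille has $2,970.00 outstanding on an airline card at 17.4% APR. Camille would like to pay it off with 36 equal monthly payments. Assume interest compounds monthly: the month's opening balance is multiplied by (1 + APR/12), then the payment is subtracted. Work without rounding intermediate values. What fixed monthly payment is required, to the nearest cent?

$106.48

Monthly rate r = 17.4%/12 = 1.45% = 0.0145.
Level-payment amortization: P = B₀·r / (1 − (1+r)^(−n)) = 2970.00·0.0145 / (1 − 1.0145^(−36)).
Denominator 1 − (1+r)^(−36) = 0.404439137.
P = 43.065 / 0.404439137 ≈ 106.48.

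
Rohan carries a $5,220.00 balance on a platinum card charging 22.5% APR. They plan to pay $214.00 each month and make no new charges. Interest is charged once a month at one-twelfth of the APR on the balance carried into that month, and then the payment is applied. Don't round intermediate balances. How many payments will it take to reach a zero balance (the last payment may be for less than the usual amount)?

33 months

Monthly rate r = 22.5%/12 = 1.875% = 0.01875.
Recurrence: B ← B·(1+r) − $214.00.
Month 1: interest $97.88; balance after payment $5,103.88.
Month 2: interest $95.70; balance after payment $4,985.57.
Closed form: n = −ln(1 − rB₀/P)/ln(1+r) = −ln(0.54264)/ln(1.01875) ≈ 32.908, so the balance reaches zero during payment 33.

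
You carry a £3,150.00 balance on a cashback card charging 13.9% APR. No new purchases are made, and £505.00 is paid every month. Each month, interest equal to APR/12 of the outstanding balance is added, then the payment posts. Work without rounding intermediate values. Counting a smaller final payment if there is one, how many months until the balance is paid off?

Monthly rate r = 13.9%/12 = 1.15833% = 0.0115833.
Recurrence: B ← B·(1+r) − £505.00.
Month 1: interest £36.49; balance after payment £2,681.49.
Month 2: interest £31.06; balance after payment £2,207.55.
Closed form: n = −ln(1 − rB₀/P)/ln(1+r) = −ln(0.92775)/ln(1.01158) ≈ 6.512, so the balance reaches zero during payment 7.

7 months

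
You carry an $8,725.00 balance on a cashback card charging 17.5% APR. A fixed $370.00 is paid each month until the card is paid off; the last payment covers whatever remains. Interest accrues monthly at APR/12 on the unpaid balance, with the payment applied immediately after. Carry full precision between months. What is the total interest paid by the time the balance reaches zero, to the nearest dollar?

$2,045

Monthly rate r = 17.5%/12 = 1.45833% = 0.0145833.
Payoff takes n = ⌈−ln(1 − rB₀/P)/ln(1+r)⌉ = ⌈29.108⌉ = 30 payments; the last is $40.26.
Total paid = 29·$370.00 + $40.26 = $10,770.26.
Total interest = total paid − principal = $10,770.26 − $8,725.00 = $2,045.26.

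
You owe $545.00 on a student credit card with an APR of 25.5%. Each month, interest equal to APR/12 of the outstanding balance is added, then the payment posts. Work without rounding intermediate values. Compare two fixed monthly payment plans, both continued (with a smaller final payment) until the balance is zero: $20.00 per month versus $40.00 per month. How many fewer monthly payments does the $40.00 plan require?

Monthly rate r = 25.5%/12 = 2.125% = 0.02125.
At $20.00/mo: n = ⌈−ln(1 − rB₀/P)/ln(1+r)⌉ = 42 payments (last $3.02); total interest = total paid − $545.00 = $278.02.
At $40.00/mo: 17 payments (last $10.34); total interest $105.34.
Payments saved = 42 − 17 = 25.

25 fewer payments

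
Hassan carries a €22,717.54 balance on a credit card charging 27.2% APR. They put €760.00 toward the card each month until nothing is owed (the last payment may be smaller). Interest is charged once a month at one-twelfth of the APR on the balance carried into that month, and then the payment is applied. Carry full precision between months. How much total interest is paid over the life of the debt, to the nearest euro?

Monthly rate r = 27.2%/12 = 2.26667% = 0.0226667.
Payoff takes n = ⌈−ln(1 − rB₀/P)/ln(1+r)⌉ = ⌈50.495⌉ = 51 payments; the last is €378.46.
Total paid = 50·€760.00 + €378.46 = €38,378.46.
Total interest = total paid − principal = €38,378.46 − €22,717.54 = €15,660.92.

€15,661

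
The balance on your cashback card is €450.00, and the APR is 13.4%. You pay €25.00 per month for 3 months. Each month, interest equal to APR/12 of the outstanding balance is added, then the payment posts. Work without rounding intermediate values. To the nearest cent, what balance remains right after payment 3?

Monthly rate r = 13.4%/12 = 1.11667% = 0.0111667.
Each month: B ← B·(1+r) − €25.00.
Month 1: interest €5.03; balance after payment €430.02.
Month 2: interest €4.80; balance after payment €409.83.
Month 3: interest €4.58; balance after payment €389.40.

€389.40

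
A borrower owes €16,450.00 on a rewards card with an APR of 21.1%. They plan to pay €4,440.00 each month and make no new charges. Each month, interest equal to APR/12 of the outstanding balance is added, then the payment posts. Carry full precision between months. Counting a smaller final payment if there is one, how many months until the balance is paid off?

Monthly rate r = 21.1%/12 = 1.75833% = 0.0175833.
Recurrence: B ← B·(1+r) − €4,440.00.
Month 1: interest €289.25; balance after payment €12,299.25.
Month 2: interest €216.26; balance after payment €8,075.51.
Month 3: interest €141.99; balance after payment €3,777.50.
Month 4: interest €66.42; balance after payment €0.00.

4 months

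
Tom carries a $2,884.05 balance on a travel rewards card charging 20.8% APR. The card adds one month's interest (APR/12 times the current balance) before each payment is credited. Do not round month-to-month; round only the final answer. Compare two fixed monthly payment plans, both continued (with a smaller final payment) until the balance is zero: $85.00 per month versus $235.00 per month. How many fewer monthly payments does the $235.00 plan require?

Monthly rate r = 20.8%/12 = 1.73333% = 0.0173333.
At $85.00/mo: n = ⌈−ln(1 − rB₀/P)/ln(1+r)⌉ = 52 payments (last $52.59); total interest = total paid − $2,884.05 = $1,503.54.
At $235.00/mo: 14 payments (last $215.86); total interest $386.81.
Payments saved = 52 − 14 = 38.

38 fewer payments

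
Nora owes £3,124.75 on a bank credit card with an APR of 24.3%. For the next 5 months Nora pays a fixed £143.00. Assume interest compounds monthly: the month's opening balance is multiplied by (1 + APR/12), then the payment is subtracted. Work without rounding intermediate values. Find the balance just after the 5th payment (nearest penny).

Monthly rate r = 24.3%/12 = 2.025% = 0.02025.
Each month: B ← B·(1+r) − £143.00.
Month 1: interest £63.28; balance after payment £3,045.03.
Month 2: interest £61.66; balance after payment £2,963.69.
Month 3: interest £60.01; balance after payment £2,880.70.
Month 4: interest £58.33; balance after payment £2,796.04.
Month 5: interest £56.62; balance after payment £2,709.66.

£2,709.66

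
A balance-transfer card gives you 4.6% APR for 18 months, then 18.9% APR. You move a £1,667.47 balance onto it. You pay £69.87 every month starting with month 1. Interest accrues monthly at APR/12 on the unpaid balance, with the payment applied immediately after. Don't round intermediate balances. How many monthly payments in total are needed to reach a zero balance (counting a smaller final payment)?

Promo months 1–18 at r₀ = 4.6%/12 = 0.00383333; months 19+ at r₁ = 18.9%/12 = 0.01575.
After month 18: iterate B ← B·(1+r₀) − £69.87 for 18 months → £486.86.
Then at r₁ with £69.87/mo: n₂ = −ln(1 − r₁·B/P)/ln(1+r₁) ≈ 7.44 → 8 more payments.

26 months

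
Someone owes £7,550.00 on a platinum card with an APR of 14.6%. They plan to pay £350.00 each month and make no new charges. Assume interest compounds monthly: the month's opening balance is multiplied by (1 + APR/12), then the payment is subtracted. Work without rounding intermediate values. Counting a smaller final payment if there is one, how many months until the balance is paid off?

Monthly rate r = 14.6%/12 = 1.21667% = 0.0121667.
Recurrence: B ← B·(1+r) − £350.00.
Month 1: interest £91.86; balance after payment £7,291.86.
Month 2: interest £88.72; balance after payment £7,030.58.
Closed form: n = −ln(1 − rB₀/P)/ln(1+r) = −ln(0.73755)/ln(1.01217) ≈ 25.173, so the balance reaches zero during payment 26.

26 months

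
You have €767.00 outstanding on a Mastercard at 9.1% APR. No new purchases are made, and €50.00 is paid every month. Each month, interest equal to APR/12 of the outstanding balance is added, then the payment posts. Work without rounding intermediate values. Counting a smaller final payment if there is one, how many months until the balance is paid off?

17 months

Monthly rate r = 9.1%/12 = 0.758333% = 0.00758333.
Recurrence: B ← B·(1+r) − €50.00.
Month 1: interest €5.82; balance after payment €722.82.
Month 2: interest €5.48; balance after payment €678.30.
Closed form: n = −ln(1 − rB₀/P)/ln(1+r) = −ln(0.88367)/ln(1.00758) ≈ 16.370, so the balance reaches zero during payment 17.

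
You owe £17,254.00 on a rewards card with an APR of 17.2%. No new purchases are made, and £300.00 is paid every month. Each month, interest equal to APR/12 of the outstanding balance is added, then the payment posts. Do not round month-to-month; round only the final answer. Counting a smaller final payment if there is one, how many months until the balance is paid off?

Monthly rate r = 17.2%/12 = 1.43333% = 0.0143333.
Recurrence: B ← B·(1+r) − £300.00.
Month 1: interest £247.31; balance after payment £17,201.31.
Month 2: interest £246.55; balance after payment £17,147.86.
Closed form: n = −ln(1 − rB₀/P)/ln(1+r) = −ln(0.17564)/ln(1.01433) ≈ 122.215, so the balance reaches zero during payment 123.

123 months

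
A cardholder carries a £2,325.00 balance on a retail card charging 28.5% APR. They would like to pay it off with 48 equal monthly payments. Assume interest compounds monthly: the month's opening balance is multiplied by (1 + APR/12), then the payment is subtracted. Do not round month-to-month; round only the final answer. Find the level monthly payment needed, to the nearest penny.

£81.70

Monthly rate r = 28.5%/12 = 2.375% = 0.02375.
Level-payment amortization: P = B₀·r / (1 − (1+r)^(−n)) = 2325.00·0.02375 / (1 − 1.02375^(−48)).
Denominator 1 − (1+r)^(−48) = 0.675890254.
P = 55.2188 / 0.675890254 ≈ 81.70.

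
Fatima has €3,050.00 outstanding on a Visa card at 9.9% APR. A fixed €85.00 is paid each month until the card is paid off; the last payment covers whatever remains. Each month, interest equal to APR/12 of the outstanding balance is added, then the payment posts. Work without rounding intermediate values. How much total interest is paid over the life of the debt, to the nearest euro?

€582

Monthly rate r = 9.9%/12 = 0.825% = 0.00825.
Payoff takes n = ⌈−ln(1 − rB₀/P)/ln(1+r)⌉ = ⌈42.723⌉ = 43 payments; the last is €61.52.
Total paid = 42·€85.00 + €61.52 = €3,631.52.
Total interest = total paid − principal = €3,631.52 − €3,050.00 = €581.52.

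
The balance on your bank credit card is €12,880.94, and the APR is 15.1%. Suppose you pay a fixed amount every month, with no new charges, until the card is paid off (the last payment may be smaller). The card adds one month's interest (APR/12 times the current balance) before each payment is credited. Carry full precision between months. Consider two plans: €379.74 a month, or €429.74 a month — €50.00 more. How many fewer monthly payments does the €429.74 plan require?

7 fewer payments

Monthly rate r = 15.1%/12 = 1.25833% = 0.0125833.
At €379.74/mo: n = ⌈−ln(1 − rB₀/P)/ln(1+r)⌉ = 45 payments (last €193.86); total interest = total paid − €12,880.94 = €4,021.48.
At €429.74/mo: 38 payments (last €371.60); total interest €3,391.04.
Payments saved = 45 − 38 = 7.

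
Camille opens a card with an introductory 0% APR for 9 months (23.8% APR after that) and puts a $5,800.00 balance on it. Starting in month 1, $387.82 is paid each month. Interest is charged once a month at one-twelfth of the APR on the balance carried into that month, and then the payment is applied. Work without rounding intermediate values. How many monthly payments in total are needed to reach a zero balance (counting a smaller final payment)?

Promo months 1–9 at r₀ = 0%/12 = 0; months 10+ at r₁ = 23.8%/12 = 0.0198333.
After month 9 (no interest yet): B = $5,800.00 − 9·$387.82 = $2,309.62.
Then at r₁ with $387.82/mo: n₂ = −ln(1 − r₁·B/P)/ln(1+r₁) ≈ 6.40 → 7 more payments.

16 months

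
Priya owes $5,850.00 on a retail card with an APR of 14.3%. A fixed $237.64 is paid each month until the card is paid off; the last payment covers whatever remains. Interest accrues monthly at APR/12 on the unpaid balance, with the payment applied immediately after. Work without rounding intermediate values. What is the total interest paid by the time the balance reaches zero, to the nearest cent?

Monthly rate r = 14.3%/12 = 1.19167% = 0.0119167.
Payoff takes n = ⌈−ln(1 − rB₀/P)/ln(1+r)⌉ = ⌈29.311⌉ = 30 payments; the last is $74.21.
Total paid = 29·$237.64 + $74.21 = $6,965.77.
Total interest = total paid − principal = $6,965.77 − $5,850.00 = $1,115.77.

$1,115.77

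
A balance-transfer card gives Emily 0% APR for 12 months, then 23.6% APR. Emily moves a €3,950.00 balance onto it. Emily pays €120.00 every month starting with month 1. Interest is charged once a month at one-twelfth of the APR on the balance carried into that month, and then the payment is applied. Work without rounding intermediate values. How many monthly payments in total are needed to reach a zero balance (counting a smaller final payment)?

40 payments

Promo months 1–12 at r₀ = 0%/12 = 0; months 13+ at r₁ = 23.6%/12 = 0.0196667.
After month 12 (no interest yet): B = €3,950.00 − 12·€120.00 = €2,510.00.
Then at r₁ with €120.00/mo: n₂ = −ln(1 − r₁·B/P)/ln(1+r₁) ≈ 27.21 → 28 more payments.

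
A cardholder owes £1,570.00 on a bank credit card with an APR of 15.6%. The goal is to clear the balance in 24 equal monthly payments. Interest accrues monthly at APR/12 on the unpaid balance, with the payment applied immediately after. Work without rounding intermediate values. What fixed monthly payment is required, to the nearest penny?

Monthly rate r = 15.6%/12 = 1.3% = 0.013.
Level-payment amortization: P = B₀·r / (1 − (1+r)^(−n)) = 1570.00·0.013 / (1 − 1.013^(−24)).
Denominator 1 − (1+r)^(−24) = 0.266545274.
P = 20.41 / 0.266545274 ≈ 76.57.

£76.57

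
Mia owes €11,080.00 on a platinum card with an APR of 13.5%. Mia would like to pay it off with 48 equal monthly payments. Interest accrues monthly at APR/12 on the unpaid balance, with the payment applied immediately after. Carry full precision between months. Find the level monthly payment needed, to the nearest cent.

Monthly rate r = 13.5%/12 = 1.125% = 0.01125.
Level-payment amortization: P = B₀·r / (1 − (1+r)^(−n)) = 11080.00·0.01125 / (1 − 1.01125^(−48)).
Denominator 1 − (1+r)^(−48) = 0.415492163.
P = 124.65 / 0.415492163 ≈ 300.01.

€300.01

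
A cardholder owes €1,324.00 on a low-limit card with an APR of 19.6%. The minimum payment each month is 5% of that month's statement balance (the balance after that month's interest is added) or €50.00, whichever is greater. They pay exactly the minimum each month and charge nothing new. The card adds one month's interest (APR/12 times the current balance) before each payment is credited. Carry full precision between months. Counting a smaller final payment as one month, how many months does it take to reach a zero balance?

Monthly rate r = 19.6%/12 = 1.63333% = 0.0163333.
While 5% of the post-interest balance exceeds €50.00, each month B ← (B·(1+r))·(1 − 0.05), i.e. B shrinks by the factor (1+r)·0.95 = 0.96552.
This holds for months 1–9. Entering month 10 the balance is €965.44; 5% of the post-interest balance is now below €50.00, so the flat €50.00 minimum applies from here.
From month 10 a fixed €50.00 at rate r clears €965.44 in 24 more payments. Total: 9 + 24 = 33 months.

33 months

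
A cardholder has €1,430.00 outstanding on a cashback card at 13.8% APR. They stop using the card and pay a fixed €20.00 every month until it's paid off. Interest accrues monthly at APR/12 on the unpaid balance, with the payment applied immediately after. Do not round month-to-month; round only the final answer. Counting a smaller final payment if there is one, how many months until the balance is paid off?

152 months

Monthly rate r = 13.8%/12 = 1.15% = 0.0115.
Recurrence: B ← B·(1+r) − €20.00.
Month 1: interest €16.45; balance after payment €1,426.44.
Month 2: interest €16.40; balance after payment €1,422.85.
Closed form: n = −ln(1 − rB₀/P)/ln(1+r) = −ln(0.17775)/ln(1.0115) ≈ 151.069, so the balance reaches zero during payment 152.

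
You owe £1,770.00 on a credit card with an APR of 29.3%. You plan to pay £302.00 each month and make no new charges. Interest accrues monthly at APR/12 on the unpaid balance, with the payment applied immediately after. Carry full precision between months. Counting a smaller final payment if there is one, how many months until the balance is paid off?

7 months

Monthly rate r = 29.3%/12 = 2.44167% = 0.0244167.
Recurrence: B ← B·(1+r) − £302.00.
Month 1: interest £43.22; balance after payment £1,511.22.
Month 2: interest £36.90; balance after payment £1,246.12.
Closed form: n = −ln(1 − rB₀/P)/ln(1+r) = −ln(0.8569)/ln(1.02442) ≈ 6.402, so the balance reaches zero during payment 7.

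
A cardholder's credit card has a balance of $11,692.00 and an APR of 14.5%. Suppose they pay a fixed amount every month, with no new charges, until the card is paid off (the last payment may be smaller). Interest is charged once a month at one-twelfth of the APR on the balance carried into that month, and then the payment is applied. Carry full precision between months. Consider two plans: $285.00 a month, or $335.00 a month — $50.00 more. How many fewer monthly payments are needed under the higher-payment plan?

11 fewer payments

Monthly rate r = 14.5%/12 = 1.20833% = 0.0120833.
At $285.00/mo: n = ⌈−ln(1 − rB₀/P)/ln(1+r)⌉ = 57 payments (last $284.73); total interest = total paid − $11,692.00 = $4,552.73.
At $335.00/mo: 46 payments (last $201.77); total interest $3,584.77.
Payments saved = 57 − 46 = 11.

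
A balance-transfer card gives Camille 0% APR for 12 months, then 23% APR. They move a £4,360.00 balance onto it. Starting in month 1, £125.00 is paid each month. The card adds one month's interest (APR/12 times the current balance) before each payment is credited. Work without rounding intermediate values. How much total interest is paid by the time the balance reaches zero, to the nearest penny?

£940.61

Promo months 1–12 at r₀ = 0%/12 = 0; months 13+ at r₁ = 23%/12 = 0.0191667.
After month 12 (no interest yet): B = £4,360.00 − 12·£125.00 = £2,860.00.
Then at r₁ with £125.00/mo: n₂ = −ln(1 − r₁·B/P)/ln(1+r₁) ≈ 30.40 → 31 more payments.
Total paid = 42·£125.00 + £50.61 = £5,300.61; interest = £5,300.61 − £4,360.00 = £940.61.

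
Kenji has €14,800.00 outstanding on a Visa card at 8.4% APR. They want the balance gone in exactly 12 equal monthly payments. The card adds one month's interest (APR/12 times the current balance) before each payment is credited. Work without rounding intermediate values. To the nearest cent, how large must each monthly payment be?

Monthly rate r = 8.4%/12 = 0.7% = 0.007.
Level-payment amortization: P = B₀·r / (1 − (1+r)^(−n)) = 14800.00·0.007 / (1 − 1.007^(−12)).
Denominator 1 − (1+r)^(−12) = 0.0802996466.
P = 103.6 / 0.0802996466 ≈ 1290.17.

€1,290.17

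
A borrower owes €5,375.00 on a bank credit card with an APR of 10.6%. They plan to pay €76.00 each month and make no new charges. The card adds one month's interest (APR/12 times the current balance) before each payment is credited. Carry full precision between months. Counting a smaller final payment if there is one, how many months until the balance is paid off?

112 payments

Monthly rate r = 10.6%/12 = 0.883333% = 0.00883333.
Recurrence: B ← B·(1+r) − €76.00.
Month 1: interest €47.48; balance after payment €5,346.48.
Month 2: interest €47.23; balance after payment €5,317.71.
Closed form: n = −ln(1 − rB₀/P)/ln(1+r) = −ln(0.37527)/ln(1.00883) ≈ 111.444, so the balance reaches zero during payment 112.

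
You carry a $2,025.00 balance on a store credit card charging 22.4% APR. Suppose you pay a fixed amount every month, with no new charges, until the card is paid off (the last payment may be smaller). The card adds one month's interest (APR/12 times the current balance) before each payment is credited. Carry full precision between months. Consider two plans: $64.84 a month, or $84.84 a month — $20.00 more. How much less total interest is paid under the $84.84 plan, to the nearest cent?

Monthly rate r = 22.4%/12 = 1.86667% = 0.0186667.
At $64.84/mo: n = ⌈−ln(1 − rB₀/P)/ln(1+r)⌉ = 48 payments (last $18.92); total interest = total paid − $2,025.00 = $1,041.40.
At $84.84/mo: 32 payments (last $75.48); total interest $680.52.
Interest saved = $1,041.40 − $680.52 = $360.88.

$360.88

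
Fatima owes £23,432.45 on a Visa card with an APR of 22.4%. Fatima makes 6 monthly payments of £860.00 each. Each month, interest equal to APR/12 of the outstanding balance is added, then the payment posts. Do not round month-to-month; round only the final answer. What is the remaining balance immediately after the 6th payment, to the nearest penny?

£20,775.57

Monthly rate r = 22.4%/12 = 1.86667% = 0.0186667.
Each month: B ← B·(1+r) − £860.00.
Month 1: interest £437.41; balance after payment £23,009.86.
Month 2: interest £429.52; balance after payment £22,579.37.
Month 3: interest £421.48; balance after payment £22,140.85.
Month 4: interest £413.30; balance after payment £21,694.15.
Month 5: interest £404.96; balance after payment £21,239.11.
Month 6: interest £396.46; balance after payment £20,775.57.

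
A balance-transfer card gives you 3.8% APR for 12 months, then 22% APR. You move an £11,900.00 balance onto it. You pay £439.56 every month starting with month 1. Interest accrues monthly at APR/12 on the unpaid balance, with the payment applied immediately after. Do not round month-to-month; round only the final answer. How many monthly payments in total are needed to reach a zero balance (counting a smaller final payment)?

Promo months 1–12 at r₀ = 3.8%/12 = 0.00316667; months 13+ at r₁ = 22%/12 = 0.0183333.
After month 12: iterate B ← B·(1+r₀) − £439.56 for 12 months → £6,992.59.
Then at r₁ with £439.56/mo: n₂ = −ln(1 − r₁·B/P)/ln(1+r₁) ≈ 18.98 → 19 more payments.

31 payments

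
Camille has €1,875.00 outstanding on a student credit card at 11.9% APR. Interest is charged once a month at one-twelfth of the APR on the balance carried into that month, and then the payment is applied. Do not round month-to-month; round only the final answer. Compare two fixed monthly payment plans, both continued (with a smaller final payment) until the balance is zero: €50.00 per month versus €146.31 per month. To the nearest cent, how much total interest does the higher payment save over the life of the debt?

Monthly rate r = 11.9%/12 = 0.991667% = 0.00991667.
At €50.00/mo: n = ⌈−ln(1 − rB₀/P)/ln(1+r)⌉ = 48 payments (last €6.25); total interest = total paid − €1,875.00 = €481.25.
At €146.31/mo: 14 payments (last €113.33); total interest €140.36.
Interest saved = €481.25 − €140.36 = €340.89.

€340.89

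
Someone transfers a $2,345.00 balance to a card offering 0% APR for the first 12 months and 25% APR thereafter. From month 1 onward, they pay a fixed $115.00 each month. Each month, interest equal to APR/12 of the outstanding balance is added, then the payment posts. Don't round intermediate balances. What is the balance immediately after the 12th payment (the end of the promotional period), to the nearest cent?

$965.00

Promo months 1–12 at r₀ = 0%/12 = 0; months 13+ at r₁ = 25%/12 = 0.0208333.
After month 12 (no interest yet): B = $2,345.00 − 12·$115.00 = $965.00.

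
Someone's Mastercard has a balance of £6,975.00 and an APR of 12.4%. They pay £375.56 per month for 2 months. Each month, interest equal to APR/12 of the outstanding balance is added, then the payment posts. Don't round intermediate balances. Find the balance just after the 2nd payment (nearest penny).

Monthly rate r = 12.4%/12 = 1.03333% = 0.0103333.
Each month: B ← B·(1+r) − £375.56.
Month 1: interest £72.08; balance after payment £6,671.51.
Month 2: interest £68.94; balance after payment £6,364.89.

£6,364.89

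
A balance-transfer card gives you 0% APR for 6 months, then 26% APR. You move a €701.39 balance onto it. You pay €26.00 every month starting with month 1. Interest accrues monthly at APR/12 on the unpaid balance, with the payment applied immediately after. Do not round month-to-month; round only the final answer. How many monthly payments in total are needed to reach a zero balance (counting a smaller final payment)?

Promo months 1–6 at r₀ = 0%/12 = 0; months 7+ at r₁ = 26%/12 = 0.0216667.
After month 6 (no interest yet): B = €701.39 − 6·€26.00 = €545.39.
Then at r₁ with €26.00/mo: n₂ = −ln(1 − r₁·B/P)/ln(1+r₁) ≈ 28.27 → 29 more payments.

35 payments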